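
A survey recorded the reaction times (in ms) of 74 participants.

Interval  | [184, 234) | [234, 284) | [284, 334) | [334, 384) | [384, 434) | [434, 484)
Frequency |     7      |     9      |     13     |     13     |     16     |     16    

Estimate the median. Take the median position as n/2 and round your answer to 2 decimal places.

Cumulative frequencies: 7, 16, 29, 42, 58, 74
n = 74; position = n/2 = 37.
This falls in the class [334, 384): L = 334, F = 29, f = 13, h = 50.
Median ≈ 334 + ((37 − 29) / 13) × 50 = 364.7692

364.77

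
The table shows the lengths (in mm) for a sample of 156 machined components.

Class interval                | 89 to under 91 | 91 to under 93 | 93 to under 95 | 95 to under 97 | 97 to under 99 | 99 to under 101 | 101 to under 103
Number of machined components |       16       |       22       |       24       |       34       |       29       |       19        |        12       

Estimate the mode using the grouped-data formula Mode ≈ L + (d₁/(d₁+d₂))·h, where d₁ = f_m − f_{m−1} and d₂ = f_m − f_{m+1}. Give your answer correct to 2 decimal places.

96.33

Modal class: 95 to under 97 (highest frequency 34).
d₁ = 34 − 24 = 10, d₂ = 34 − 29 = 5
Mode ≈ 95 + (10/(10+5)) × 2 = 95 + 1.3333 = 96.3333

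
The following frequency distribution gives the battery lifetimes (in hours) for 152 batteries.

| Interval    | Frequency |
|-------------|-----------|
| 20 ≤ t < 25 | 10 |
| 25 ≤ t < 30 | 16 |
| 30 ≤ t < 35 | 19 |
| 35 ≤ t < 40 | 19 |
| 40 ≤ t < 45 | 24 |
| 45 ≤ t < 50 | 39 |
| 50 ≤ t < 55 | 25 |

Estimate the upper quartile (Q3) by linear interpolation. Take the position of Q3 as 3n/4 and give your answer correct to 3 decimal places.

48.333

Cumulative frequencies: 10, 26, 45, 64, 88, 127, 152
n = 152; position = 3n/4 = 114.
This falls in the class 45 ≤ t < 50: L = 45, F = 88, f = 39, h = 5.
Upper quartile ≈ 45 + ((114 − 88) / 39) × 5 = 48.3333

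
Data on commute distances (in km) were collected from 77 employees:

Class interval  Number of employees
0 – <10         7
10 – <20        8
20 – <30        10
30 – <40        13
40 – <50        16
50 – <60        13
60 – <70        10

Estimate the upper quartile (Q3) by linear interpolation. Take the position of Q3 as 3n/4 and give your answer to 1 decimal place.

Cumulative frequencies: 7, 15, 25, 38, 54, 67, 77
n = 77; position = 3n/4 = 57.75.
This falls in the class 50 – <60: L = 50, F = 54, f = 13, h = 10.
Upper quartile ≈ 50 + ((57.75 − 54) / 13) × 10 = 52.8846

52.9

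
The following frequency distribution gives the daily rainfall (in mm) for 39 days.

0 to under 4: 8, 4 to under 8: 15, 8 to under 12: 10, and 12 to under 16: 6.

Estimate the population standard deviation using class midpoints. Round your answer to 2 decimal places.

3.89

Midpoints: 2, 6, 10, 14
n = 39, Σfm = 290, mean = 7.4359
Σfm² = 2748
Σf(m − x̄)² = Σfm² − (Σfm)²/n = 2748 − 290²/39 = 591.5897
Population variance = 591.5897 / 39 = 15.1690
Standard deviation = √15.1690 = 3.8947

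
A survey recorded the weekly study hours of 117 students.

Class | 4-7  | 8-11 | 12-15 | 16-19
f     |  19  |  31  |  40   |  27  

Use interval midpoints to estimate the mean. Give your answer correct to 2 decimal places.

12.06

Midpoints: 5.5, 9.5, 13.5, 17.5
Σfm = 19×5.5 + 31×9.5 + 40×13.5 + 27×17.5 = 1411.5
n = Σf = 117
Mean = 1411.5 / 117 = 12.0641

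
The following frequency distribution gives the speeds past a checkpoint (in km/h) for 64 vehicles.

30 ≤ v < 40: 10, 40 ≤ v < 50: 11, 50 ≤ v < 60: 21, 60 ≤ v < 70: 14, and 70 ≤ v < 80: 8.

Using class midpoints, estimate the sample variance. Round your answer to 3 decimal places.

153.943

Midpoints: 35, 45, 55, 65, 75
n = 64, Σfm = 3510, mean = 54.8438
Σfm² = 202200
Σf(m − x̄)² = Σfm² − (Σfm)²/n = 202200 − 3510²/64 = 9698.4375
Sample variance = 9698.4375 / 63 = 153.9435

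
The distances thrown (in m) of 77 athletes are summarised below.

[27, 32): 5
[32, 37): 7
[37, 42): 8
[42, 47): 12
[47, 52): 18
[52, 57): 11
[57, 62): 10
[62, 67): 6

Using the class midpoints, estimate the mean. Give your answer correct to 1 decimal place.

48.2

Midpoints: 29.5, 34.5, 39.5, 44.5, 49.5, 54.5, 59.5, 64.5
Σfm = 5×29.5 + 7×34.5 + 8×39.5 + 12×44.5 + 18×49.5 + 11×54.5 + 10×59.5 + 6×64.5 = 3711.5
n = Σf = 77
Mean = 3711.5 / 77 = 48.2013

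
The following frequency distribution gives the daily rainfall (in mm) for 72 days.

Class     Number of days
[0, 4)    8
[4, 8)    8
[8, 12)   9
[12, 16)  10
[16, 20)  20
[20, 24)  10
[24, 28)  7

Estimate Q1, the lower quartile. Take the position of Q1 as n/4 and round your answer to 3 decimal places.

8.889

Cumulative frequencies: 8, 16, 25, 35, 55, 65, 72
n = 72; position = n/4 = 18.
This falls in the class [8, 12): L = 8, F = 16, f = 9, h = 4.
Lower quartile ≈ 8 + ((18 − 16) / 9) × 4 = 8.8889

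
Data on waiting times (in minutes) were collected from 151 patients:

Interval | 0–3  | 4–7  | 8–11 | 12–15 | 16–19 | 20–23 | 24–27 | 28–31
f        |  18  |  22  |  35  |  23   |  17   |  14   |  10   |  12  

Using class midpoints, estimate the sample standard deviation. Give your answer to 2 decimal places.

Midpoints: 1.5, 5.5, 9.5, 13.5, 17.5, 21.5, 25.5, 29.5
n = 151, Σfm = 1998.5, mean = 13.2351
Σfm² = 36679.75
Σf(m − x̄)² = Σfm² − (Σfm)²/n = 36679.75 − 1998.5²/151 = 10229.4040
Sample variance = 10229.4040 / 150 = 68.1960
Standard deviation = √68.1960 = 8.2581

8.26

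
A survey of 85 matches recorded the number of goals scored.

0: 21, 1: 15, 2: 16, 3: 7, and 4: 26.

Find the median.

2

Cumulative frequencies: 21, 36, 52, 59, 85
n = 85, so the median is the value in position (n+1)/2 = 43.
Position 43 falls at value 2.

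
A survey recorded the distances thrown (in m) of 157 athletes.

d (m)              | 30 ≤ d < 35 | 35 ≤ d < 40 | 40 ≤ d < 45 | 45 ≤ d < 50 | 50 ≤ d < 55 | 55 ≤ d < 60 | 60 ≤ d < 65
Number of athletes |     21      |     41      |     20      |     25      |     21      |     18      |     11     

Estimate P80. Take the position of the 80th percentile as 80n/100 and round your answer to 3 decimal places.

54.429

Cumulative frequencies: 21, 62, 82, 107, 128, 146, 157
n = 157; position = 80n/100 = 125.6.
This falls in the class 50 ≤ d < 55: L = 50, F = 107, f = 21, h = 5.
80th percentile ≈ 50 + ((125.6 − 107) / 21) × 5 = 54.4286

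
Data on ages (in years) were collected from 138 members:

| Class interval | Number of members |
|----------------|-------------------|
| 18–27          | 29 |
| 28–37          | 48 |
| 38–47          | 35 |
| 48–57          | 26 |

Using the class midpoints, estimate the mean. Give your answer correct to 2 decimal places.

Midpoints: 22.5, 32.5, 42.5, 52.5
Σfm = 29×22.5 + 48×32.5 + 35×42.5 + 26×52.5 = 5065
n = Σf = 138
Mean = 5065 / 138 = 36.7029

36.70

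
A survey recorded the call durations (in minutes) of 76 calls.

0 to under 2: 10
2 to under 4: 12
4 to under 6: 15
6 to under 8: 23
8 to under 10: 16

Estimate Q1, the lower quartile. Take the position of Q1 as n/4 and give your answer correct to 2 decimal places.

Cumulative frequencies: 10, 22, 37, 60, 76
n = 76; position = n/4 = 19.
This falls in the class 2 to under 4: L = 2, F = 10, f = 12, h = 2.
Lower quartile ≈ 2 + ((19 − 10) / 12) × 2 = 3.5000

3.50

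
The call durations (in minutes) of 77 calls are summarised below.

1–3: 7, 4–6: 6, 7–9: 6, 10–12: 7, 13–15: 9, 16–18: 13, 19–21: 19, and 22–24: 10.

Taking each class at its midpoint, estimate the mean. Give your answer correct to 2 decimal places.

14.62

Midpoints: 2, 5, 8, 11, 14, 17, 20, 23
Σfm = 7×2 + 6×5 + 6×8 + 7×11 + 9×14 + 13×17 + 19×20 + 10×23 = 1126
n = Σf = 77
Mean = 1126 / 77 = 14.6234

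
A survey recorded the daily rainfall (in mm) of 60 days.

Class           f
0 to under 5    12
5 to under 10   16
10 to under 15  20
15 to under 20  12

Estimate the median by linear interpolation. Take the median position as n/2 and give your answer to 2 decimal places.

10.50

Cumulative frequencies: 12, 28, 48, 60
n = 60; position = n/2 = 30.
This falls in the class 10 to under 15: L = 10, F = 28, f = 20, h = 5.
Median ≈ 10 + ((30 − 28) / 20) × 5 = 10.5000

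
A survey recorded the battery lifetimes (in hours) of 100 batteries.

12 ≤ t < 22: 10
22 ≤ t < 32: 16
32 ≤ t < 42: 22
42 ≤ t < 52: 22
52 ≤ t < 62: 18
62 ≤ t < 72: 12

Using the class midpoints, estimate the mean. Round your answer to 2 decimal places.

42.80

Midpoints: 17, 27, 37, 47, 57, 67
Σfm = 10×17 + 16×27 + 22×37 + 22×47 + 18×57 + 12×67 = 4280
n = Σf = 100
Mean = 4280 / 100 = 42.8000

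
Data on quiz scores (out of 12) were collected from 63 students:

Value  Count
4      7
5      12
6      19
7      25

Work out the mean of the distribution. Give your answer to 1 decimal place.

6.0

Values: 4, 5, 6, 7
Σfx = 7×4 + 12×5 + 19×6 + 25×7 = 377
n = Σf = 63
Mean = 377 / 63 = 5.9841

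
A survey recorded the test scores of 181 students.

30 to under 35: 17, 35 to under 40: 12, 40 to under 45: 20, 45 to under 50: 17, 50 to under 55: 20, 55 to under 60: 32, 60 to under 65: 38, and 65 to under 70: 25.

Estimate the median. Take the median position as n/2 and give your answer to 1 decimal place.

55.7

Cumulative frequencies: 17, 29, 49, 66, 86, 118, 156, 181
n = 181; position = n/2 = 90.5.
This falls in the class 55 to under 60: L = 55, F = 86, f = 32, h = 5.
Median ≈ 55 + ((90.5 − 86) / 32) × 5 = 55.7031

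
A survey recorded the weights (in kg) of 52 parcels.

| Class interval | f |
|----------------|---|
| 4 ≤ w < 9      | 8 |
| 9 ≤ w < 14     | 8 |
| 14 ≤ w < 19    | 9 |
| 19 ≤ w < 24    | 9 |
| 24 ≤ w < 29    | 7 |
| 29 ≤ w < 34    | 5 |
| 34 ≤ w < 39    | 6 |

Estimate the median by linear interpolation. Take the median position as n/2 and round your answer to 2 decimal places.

19.56

Cumulative frequencies: 8, 16, 25, 34, 41, 46, 52
n = 52; position = n/2 = 26.
This falls in the class 19 ≤ w < 24: L = 19, F = 25, f = 9, h = 5.
Median ≈ 19 + ((26 − 25) / 9) × 5 = 19.5556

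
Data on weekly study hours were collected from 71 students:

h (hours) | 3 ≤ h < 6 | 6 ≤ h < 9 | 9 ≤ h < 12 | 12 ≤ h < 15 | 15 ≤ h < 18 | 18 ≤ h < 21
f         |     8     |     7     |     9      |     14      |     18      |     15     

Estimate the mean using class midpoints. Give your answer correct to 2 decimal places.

13.54

Midpoints: 4.5, 7.5, 10.5, 13.5, 16.5, 19.5
Σfm = 8×4.5 + 7×7.5 + 9×10.5 + 14×13.5 + 18×16.5 + 15×19.5 = 961.5
n = Σf = 71
Mean = 961.5 / 71 = 13.5423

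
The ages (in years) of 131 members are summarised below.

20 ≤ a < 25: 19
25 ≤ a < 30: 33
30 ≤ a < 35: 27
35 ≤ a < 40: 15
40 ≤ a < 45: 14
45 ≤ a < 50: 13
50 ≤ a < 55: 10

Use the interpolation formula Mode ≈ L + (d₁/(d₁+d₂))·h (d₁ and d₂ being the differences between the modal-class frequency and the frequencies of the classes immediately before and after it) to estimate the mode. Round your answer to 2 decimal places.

28.50

Modal class: 25 ≤ a < 30 (highest frequency 33).
d₁ = 33 − 19 = 14, d₂ = 33 − 27 = 6
Mode ≈ 25 + (14/(14+6)) × 5 = 25 + 3.5000 = 28.5000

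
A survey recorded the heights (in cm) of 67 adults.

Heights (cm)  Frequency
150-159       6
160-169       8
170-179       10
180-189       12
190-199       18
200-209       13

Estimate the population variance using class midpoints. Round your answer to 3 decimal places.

Midpoints: 154.5, 164.5, 174.5, 184.5, 194.5, 204.5
n = 67, Σfm = 12361.5, mean = 184.5000
Σfm² = 2297296.75
Σf(m − x̄)² = Σfm² − (Σfm)²/n = 2297296.75 − 12361.5²/67 = 16600.0000
Population variance = 16600.0000 / 67 = 247.7612

247.761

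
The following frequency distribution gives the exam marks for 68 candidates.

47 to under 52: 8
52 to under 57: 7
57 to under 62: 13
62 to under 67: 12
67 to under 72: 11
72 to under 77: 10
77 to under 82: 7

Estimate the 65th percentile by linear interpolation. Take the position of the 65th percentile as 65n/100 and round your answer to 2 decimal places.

68.91

Cumulative frequencies: 8, 15, 28, 40, 51, 61, 68
n = 68; position = 65n/100 = 44.2.
This falls in the class 67 to under 72: L = 67, F = 40, f = 11, h = 5.
65th percentile ≈ 67 + ((44.2 − 40) / 11) × 5 = 68.9091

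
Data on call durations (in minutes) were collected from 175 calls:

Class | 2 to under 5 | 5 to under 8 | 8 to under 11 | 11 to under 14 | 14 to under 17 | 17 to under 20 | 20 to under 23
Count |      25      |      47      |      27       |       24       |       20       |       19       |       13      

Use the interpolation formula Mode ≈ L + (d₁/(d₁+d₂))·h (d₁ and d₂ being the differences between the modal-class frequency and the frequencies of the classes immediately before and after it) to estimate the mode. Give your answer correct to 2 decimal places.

6.57

Modal class: 5 to under 8 (highest frequency 47).
d₁ = 47 − 25 = 22, d₂ = 47 − 27 = 20
Mode ≈ 5 + (22/(22+20)) × 3 = 5 + 1.5714 = 6.5714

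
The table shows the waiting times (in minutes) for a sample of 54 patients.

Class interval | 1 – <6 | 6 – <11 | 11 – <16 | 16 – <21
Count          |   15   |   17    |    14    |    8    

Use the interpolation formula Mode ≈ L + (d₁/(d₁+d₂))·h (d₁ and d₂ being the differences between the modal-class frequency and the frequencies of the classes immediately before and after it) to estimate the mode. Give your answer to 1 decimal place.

Modal class: 6 – <11 (highest frequency 17).
d₁ = 17 − 15 = 2, d₂ = 17 − 14 = 3
Mode ≈ 6 + (2/(2+3)) × 5 = 6 + 2.0000 = 8.0000

8.0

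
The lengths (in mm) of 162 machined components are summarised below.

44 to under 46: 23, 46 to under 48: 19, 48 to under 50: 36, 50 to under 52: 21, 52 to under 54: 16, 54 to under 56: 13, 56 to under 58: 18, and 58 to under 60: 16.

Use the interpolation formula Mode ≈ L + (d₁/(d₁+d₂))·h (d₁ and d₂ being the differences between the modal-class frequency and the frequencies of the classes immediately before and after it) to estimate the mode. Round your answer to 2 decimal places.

Modal class: 48 to under 50 (highest frequency 36).
d₁ = 36 − 19 = 17, d₂ = 36 − 21 = 15
Mode ≈ 48 + (17/(17+15)) × 2 = 48 + 1.0625 = 49.0625

49.06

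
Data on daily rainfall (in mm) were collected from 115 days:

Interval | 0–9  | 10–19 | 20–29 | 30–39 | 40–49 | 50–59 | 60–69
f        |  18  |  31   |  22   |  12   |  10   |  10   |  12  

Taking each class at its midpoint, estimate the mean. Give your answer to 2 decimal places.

28.24

Midpoints: 4.5, 14.5, 24.5, 34.5, 44.5, 54.5, 64.5
Σfm = 18×4.5 + 31×14.5 + 22×24.5 + 12×34.5 + 10×44.5 + 10×54.5 + 12×64.5 = 3247.5
n = Σf = 115
Mean = 3247.5 / 115 = 28.2391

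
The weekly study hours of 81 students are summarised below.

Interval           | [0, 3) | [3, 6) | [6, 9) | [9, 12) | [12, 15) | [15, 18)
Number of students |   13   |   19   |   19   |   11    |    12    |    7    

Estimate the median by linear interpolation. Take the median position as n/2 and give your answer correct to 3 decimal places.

7.342

Cumulative frequencies: 13, 32, 51, 62, 74, 81
n = 81; position = n/2 = 40.5.
This falls in the class [6, 9): L = 6, F = 32, f = 19, h = 3.
Median ≈ 6 + ((40.5 − 32) / 19) × 3 = 7.3421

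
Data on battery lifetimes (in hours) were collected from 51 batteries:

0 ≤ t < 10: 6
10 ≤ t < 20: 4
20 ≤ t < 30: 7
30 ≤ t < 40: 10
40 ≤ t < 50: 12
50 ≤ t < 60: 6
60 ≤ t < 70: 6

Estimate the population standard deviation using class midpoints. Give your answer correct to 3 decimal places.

18.009

Midpoints: 5, 15, 25, 35, 45, 55, 65
n = 51, Σfm = 1875, mean = 36.7647
Σfm² = 85475
Σf(m − x̄)² = Σfm² − (Σfm)²/n = 85475 − 1875²/51 = 16541.1765
Population variance = 16541.1765 / 51 = 324.3368
Standard deviation = √324.3368 = 18.0094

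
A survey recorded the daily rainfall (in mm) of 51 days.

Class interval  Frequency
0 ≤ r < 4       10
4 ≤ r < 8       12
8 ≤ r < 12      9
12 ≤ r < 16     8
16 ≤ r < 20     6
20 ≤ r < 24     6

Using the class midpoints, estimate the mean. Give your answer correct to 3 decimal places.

10.471

Midpoints: 2, 6, 10, 14, 18, 22
Σfm = 10×2 + 12×6 + 9×10 + 8×14 + 6×18 + 6×22 = 534
n = Σf = 51
Mean = 534 / 51 = 10.4706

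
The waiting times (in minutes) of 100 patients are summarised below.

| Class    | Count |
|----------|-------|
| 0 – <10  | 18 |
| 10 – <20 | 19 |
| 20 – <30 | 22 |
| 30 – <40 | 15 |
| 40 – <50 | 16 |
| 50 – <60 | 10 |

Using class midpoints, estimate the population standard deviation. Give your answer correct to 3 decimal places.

Midpoints: 5, 15, 25, 35, 45, 55
n = 100, Σfm = 2720, mean = 27.2000
Σfm² = 99500
Σf(m − x̄)² = Σfm² − (Σfm)²/n = 99500 − 2720²/100 = 25516.0000
Population variance = 25516.0000 / 100 = 255.1600
Standard deviation = √255.1600 = 15.9737

15.974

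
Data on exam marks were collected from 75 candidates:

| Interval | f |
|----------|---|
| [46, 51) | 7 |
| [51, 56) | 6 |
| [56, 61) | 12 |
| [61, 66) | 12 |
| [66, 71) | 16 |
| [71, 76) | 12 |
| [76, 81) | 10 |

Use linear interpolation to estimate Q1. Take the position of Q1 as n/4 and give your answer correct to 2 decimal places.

Cumulative frequencies: 7, 13, 25, 37, 53, 65, 75
n = 75; position = n/4 = 18.75.
This falls in the class [56, 61): L = 56, F = 13, f = 12, h = 5.
Lower quartile ≈ 56 + ((18.75 − 13) / 12) × 5 = 58.3958

58.40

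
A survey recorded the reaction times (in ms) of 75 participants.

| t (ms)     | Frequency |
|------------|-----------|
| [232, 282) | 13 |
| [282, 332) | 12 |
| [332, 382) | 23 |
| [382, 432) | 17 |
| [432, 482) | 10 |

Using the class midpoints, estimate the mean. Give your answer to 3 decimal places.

356.333

Midpoints: 257, 307, 357, 407, 457
Σfm = 13×257 + 12×307 + 23×357 + 17×407 + 10×457 = 26725
n = Σf = 75
Mean = 26725 / 75 = 356.3333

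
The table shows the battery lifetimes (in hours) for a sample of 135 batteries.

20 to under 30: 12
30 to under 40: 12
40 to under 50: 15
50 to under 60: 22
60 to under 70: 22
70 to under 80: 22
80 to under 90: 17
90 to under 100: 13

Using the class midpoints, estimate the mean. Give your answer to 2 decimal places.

Midpoints: 25, 35, 45, 55, 65, 75, 85, 95
Σfm = 12×25 + 12×35 + 15×45 + 22×55 + 22×65 + 22×75 + 17×85 + 13×95 = 8365
n = Σf = 135
Mean = 8365 / 135 = 61.9630

61.96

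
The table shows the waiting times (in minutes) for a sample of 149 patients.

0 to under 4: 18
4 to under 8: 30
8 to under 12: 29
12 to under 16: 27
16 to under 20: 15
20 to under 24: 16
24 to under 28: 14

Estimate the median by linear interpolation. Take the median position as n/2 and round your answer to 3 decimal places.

Cumulative frequencies: 18, 48, 77, 104, 119, 135, 149
n = 149; position = n/2 = 74.5.
This falls in the class 8 to under 12: L = 8, F = 48, f = 29, h = 4.
Median ≈ 8 + ((74.5 − 48) / 29) × 4 = 11.6552

11.655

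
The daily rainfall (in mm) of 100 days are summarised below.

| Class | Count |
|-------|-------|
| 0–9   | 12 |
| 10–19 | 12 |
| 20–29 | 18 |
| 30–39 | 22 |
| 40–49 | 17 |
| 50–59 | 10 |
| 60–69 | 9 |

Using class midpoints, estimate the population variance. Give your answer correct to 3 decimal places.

Midpoints: 4.5, 14.5, 24.5, 34.5, 44.5, 54.5, 64.5
n = 100, Σfm = 3310, mean = 33.1000
Σfm² = 140565
Σf(m − x̄)² = Σfm² − (Σfm)²/n = 140565 − 3310²/100 = 31004.0000
Population variance = 31004.0000 / 100 = 310.0400

310.040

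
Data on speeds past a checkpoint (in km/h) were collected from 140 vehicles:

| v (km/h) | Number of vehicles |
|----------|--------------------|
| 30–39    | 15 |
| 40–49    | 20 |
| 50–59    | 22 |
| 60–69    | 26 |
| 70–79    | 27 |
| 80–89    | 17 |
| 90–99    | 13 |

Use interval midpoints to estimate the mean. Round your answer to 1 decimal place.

64.0

Midpoints: 34.5, 44.5, 54.5, 64.5, 74.5, 84.5, 94.5
Σfm = 15×34.5 + 20×44.5 + 22×54.5 + 26×64.5 + 27×74.5 + 17×84.5 + 13×94.5 = 8960
n = Σf = 140
Mean = 8960 / 140 = 64.0000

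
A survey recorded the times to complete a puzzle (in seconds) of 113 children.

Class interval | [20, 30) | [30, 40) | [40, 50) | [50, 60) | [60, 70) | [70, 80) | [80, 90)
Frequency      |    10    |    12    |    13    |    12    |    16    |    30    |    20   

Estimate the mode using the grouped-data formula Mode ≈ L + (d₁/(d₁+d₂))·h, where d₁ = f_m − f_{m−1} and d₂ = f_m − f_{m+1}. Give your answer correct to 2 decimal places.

75.83

Modal class: [70, 80) (highest frequency 30).
d₁ = 30 − 16 = 14, d₂ = 30 − 20 = 10
Mode ≈ 70 + (14/(14+10)) × 10 = 70 + 5.8333 = 75.8333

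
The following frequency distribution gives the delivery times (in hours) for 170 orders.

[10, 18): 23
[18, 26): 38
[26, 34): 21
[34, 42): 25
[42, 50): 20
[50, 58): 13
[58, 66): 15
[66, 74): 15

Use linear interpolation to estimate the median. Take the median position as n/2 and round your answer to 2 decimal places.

34.96

Cumulative frequencies: 23, 61, 82, 107, 127, 140, 155, 170
n = 170; position = n/2 = 85.
This falls in the class [34, 42): L = 34, F = 82, f = 25, h = 8.
Median ≈ 34 + ((85 − 82) / 25) × 8 = 34.9600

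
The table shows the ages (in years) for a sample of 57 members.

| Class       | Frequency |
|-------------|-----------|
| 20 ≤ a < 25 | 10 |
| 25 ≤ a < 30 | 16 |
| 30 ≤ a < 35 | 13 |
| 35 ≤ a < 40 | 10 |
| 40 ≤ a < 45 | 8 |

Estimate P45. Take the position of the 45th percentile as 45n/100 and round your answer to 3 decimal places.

29.891

Cumulative frequencies: 10, 26, 39, 49, 57
n = 57; position = 45n/100 = 25.65.
This falls in the class 25 ≤ a < 30: L = 25, F = 10, f = 16, h = 5.
45th percentile ≈ 25 + ((25.65 − 10) / 16) × 5 = 29.8906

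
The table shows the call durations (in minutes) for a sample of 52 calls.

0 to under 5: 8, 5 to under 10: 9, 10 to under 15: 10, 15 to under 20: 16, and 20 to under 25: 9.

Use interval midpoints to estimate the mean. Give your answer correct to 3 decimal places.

13.365

Midpoints: 2.5, 7.5, 12.5, 17.5, 22.5
Σfm = 8×2.5 + 9×7.5 + 10×12.5 + 16×17.5 + 9×22.5 = 695
n = Σf = 52
Mean = 695 / 52 = 13.3654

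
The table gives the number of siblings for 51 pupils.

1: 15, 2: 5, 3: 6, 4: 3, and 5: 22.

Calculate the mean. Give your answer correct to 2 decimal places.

Values: 1, 2, 3, 4, 5
Σfx = 15×1 + 5×2 + 6×3 + 3×4 + 22×5 = 165
n = Σf = 51
Mean = 165 / 51 = 3.2353

3.24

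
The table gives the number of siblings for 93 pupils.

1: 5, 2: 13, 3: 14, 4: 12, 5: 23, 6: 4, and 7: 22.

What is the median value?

5

Cumulative frequencies: 5, 18, 32, 44, 67, 71, 93
n = 93, so the median is the value in position (n+1)/2 = 47.
Position 47 falls at value 5.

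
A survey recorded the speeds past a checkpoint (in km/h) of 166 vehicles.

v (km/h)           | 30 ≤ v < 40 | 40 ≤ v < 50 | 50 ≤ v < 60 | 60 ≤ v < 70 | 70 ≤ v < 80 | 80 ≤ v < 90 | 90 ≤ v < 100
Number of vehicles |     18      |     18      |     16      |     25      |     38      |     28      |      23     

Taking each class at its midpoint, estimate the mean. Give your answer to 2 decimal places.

68.43

Midpoints: 35, 45, 55, 65, 75, 85, 95
Σfm = 18×35 + 18×45 + 16×55 + 25×65 + 38×75 + 28×85 + 23×95 = 11360
n = Σf = 166
Mean = 11360 / 166 = 68.4337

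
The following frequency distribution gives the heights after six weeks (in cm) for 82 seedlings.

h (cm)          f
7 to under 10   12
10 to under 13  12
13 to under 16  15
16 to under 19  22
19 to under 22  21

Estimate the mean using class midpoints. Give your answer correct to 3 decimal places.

Midpoints: 8.5, 11.5, 14.5, 17.5, 20.5
Σfm = 12×8.5 + 12×11.5 + 15×14.5 + 22×17.5 + 21×20.5 = 1273
n = Σf = 82
Mean = 1273 / 82 = 15.5244

15.524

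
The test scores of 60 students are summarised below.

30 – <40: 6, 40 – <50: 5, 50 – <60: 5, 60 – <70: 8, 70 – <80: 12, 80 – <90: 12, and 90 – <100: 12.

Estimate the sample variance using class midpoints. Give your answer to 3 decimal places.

375.678

Midpoints: 35, 45, 55, 65, 75, 85, 95
n = 60, Σfm = 4290, mean = 71.5000
Σfm² = 328900
Σf(m − x̄)² = Σfm² − (Σfm)²/n = 328900 − 4290²/60 = 22165.0000
Sample variance = 22165.0000 / 59 = 375.6780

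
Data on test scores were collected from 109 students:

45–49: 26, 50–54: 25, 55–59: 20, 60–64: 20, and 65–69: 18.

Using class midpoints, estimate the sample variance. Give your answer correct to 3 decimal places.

50.221

Midpoints: 47, 52, 57, 62, 67
n = 109, Σfm = 6108, mean = 56.0367
Σfm² = 347696
Σf(m − x̄)² = Σfm² − (Σfm)²/n = 347696 − 6108²/109 = 5423.8532
Sample variance = 5423.8532 / 108 = 50.2209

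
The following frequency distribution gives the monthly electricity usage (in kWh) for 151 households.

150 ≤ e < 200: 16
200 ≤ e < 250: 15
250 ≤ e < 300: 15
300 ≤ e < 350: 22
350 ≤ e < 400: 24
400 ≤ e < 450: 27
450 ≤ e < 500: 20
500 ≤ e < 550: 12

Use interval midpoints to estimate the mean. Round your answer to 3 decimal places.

Midpoints: 175, 225, 275, 325, 375, 425, 475, 525
Σfm = 16×175 + 15×225 + 15×275 + 22×325 + 24×375 + 27×425 + 20×475 + 12×525 = 53725
n = Σf = 151
Mean = 53725 / 151 = 355.7947

355.795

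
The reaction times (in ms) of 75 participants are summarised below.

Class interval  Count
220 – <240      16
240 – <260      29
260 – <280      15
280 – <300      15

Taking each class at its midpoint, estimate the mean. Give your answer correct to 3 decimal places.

Midpoints: 230, 250, 270, 290
Σfm = 16×230 + 29×250 + 15×270 + 15×290 = 19330
n = Σf = 75
Mean = 19330 / 75 = 257.7333

257.733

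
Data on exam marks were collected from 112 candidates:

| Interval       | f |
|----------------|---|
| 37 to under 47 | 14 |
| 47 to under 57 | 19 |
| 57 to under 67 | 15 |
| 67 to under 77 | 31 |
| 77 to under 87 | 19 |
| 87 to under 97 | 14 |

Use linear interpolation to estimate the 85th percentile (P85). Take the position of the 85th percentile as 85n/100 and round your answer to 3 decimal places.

Cumulative frequencies: 14, 33, 48, 79, 98, 112
n = 112; position = 85n/100 = 95.2.
This falls in the class 77 to under 87: L = 77, F = 79, f = 19, h = 10.
85th percentile ≈ 77 + ((95.2 − 79) / 19) × 10 = 85.5263

85.526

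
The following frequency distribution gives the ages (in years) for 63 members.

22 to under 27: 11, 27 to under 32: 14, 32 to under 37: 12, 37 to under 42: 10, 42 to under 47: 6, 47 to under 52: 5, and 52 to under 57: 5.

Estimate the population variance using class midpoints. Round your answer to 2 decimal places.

83.33

Midpoints: 24.5, 29.5, 34.5, 39.5, 44.5, 49.5, 54.5
n = 63, Σfm = 2278.5, mean = 36.1667
Σfm² = 87655.75
Σf(m − x̄)² = Σfm² − (Σfm)²/n = 87655.75 − 2278.5²/63 = 5250.0000
Population variance = 5250.0000 / 63 = 83.3333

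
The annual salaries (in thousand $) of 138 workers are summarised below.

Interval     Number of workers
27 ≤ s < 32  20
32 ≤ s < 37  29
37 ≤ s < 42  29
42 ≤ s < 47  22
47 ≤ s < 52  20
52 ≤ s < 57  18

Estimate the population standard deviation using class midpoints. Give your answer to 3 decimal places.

8.042

Midpoints: 29.5, 34.5, 39.5, 44.5, 49.5, 54.5
n = 138, Σfm = 5686, mean = 41.2029
Σfm² = 243204.5
Σf(m − x̄)² = Σfm² − (Σfm)²/n = 243204.5 − 5686²/138 = 8924.8188
Population variance = 8924.8188 / 138 = 64.6726
Standard deviation = √64.6726 = 8.0419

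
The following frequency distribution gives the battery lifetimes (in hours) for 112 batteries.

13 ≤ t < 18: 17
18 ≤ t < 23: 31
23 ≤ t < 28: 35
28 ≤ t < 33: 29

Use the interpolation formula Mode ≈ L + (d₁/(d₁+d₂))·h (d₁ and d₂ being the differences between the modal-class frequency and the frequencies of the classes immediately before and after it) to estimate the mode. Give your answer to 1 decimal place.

25.0

Modal class: 23 ≤ t < 28 (highest frequency 35).
d₁ = 35 − 31 = 4, d₂ = 35 − 29 = 6
Mode ≈ 23 + (4/(4+6)) × 5 = 23 + 2.0000 = 25.0000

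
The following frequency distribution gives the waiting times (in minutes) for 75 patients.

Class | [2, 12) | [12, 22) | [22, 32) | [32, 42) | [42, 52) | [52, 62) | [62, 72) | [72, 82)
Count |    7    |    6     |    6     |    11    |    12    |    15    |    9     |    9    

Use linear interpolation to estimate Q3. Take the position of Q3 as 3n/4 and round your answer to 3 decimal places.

Cumulative frequencies: 7, 13, 19, 30, 42, 57, 66, 75
n = 75; position = 3n/4 = 56.25.
This falls in the class [52, 62): L = 52, F = 42, f = 15, h = 10.
Upper quartile ≈ 52 + ((56.25 − 42) / 15) × 10 = 61.5000

61.500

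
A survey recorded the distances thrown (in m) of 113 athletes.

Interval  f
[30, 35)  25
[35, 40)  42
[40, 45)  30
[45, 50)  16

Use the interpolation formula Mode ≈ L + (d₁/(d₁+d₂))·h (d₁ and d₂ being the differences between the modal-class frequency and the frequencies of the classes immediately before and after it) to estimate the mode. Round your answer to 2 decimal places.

Modal class: [35, 40) (highest frequency 42).
d₁ = 42 − 25 = 17, d₂ = 42 − 30 = 12
Mode ≈ 35 + (17/(17+12)) × 5 = 35 + 2.9310 = 37.9310

37.93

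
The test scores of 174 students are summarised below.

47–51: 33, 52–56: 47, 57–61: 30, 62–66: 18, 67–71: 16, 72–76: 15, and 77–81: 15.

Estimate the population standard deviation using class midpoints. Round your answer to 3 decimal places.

Midpoints: 49, 54, 59, 64, 69, 74, 79
n = 174, Σfm = 10476, mean = 60.2069
Σfm² = 646374
Σf(m − x̄)² = Σfm² − (Σfm)²/n = 646374 − 10476²/174 = 15646.5517
Population variance = 15646.5517 / 174 = 89.9227
Standard deviation = √89.9227 = 9.4828

9.483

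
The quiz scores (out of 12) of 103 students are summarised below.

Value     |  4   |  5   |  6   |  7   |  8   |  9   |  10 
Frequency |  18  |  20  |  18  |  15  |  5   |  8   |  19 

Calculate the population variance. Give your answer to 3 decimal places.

4.435

Values: 4, 5, 6, 7, 8, 9, 10
n = 103, Σfx = 687, mean = 6.6699
Σfx² = 5039
Σf(x − x̄)² = Σfx² − (Σfx)²/n = 5039 − 687²/103 = 456.7767
Population variance = 456.7767 / 103 = 4.4347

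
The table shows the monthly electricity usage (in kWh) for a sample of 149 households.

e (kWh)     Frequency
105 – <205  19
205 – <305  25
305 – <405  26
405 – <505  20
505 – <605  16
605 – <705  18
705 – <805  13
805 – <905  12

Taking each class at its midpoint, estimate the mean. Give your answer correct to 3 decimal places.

Midpoints: 155, 255, 355, 455, 555, 655, 755, 855
Σfm = 19×155 + 25×255 + 26×355 + 20×455 + 16×555 + 18×655 + 13×755 + 12×855 = 68395
n = Σf = 149
Mean = 68395 / 149 = 459.0268

459.027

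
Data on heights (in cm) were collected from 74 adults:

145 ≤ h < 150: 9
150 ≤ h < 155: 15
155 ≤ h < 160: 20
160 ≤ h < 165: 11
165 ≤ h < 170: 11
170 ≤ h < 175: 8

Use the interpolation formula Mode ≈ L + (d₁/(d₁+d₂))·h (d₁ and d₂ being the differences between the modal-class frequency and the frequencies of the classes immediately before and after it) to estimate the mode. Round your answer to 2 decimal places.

Modal class: 155 ≤ h < 160 (highest frequency 20).
d₁ = 20 − 15 = 5, d₂ = 20 − 11 = 9
Mode ≈ 155 + (5/(5+9)) × 5 = 155 + 1.7857 = 156.7857

156.79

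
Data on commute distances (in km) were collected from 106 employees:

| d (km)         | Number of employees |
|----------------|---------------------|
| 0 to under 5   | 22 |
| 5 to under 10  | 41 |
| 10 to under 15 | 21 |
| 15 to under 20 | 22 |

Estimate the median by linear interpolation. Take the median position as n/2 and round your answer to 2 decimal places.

Cumulative frequencies: 22, 63, 84, 106
n = 106; position = n/2 = 53.
This falls in the class 5 to under 10: L = 5, F = 22, f = 41, h = 5.
Median ≈ 5 + ((53 − 22) / 41) × 5 = 8.7805

8.78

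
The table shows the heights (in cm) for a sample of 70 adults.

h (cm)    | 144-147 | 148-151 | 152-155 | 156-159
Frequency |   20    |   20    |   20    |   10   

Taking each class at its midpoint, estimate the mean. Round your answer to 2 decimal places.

150.64

Midpoints: 145.5, 149.5, 153.5, 157.5
Σfm = 20×145.5 + 20×149.5 + 20×153.5 + 10×157.5 = 10545
n = Σf = 70
Mean = 10545 / 70 = 150.6429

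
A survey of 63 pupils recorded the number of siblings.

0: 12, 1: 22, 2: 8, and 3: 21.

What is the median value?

Cumulative frequencies: 12, 34, 42, 63
n = 63, so the median is the value in position (n+1)/2 = 32.
Position 32 falls at value 1.

1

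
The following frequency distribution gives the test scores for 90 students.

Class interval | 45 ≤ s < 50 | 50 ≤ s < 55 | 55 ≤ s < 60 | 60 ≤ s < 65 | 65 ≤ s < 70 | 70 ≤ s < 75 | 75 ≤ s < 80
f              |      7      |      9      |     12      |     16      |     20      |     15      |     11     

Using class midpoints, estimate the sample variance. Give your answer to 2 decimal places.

Midpoints: 47.5, 52.5, 57.5, 62.5, 67.5, 72.5, 77.5
n = 90, Σfm = 5785, mean = 64.2778
Σfm² = 378812.5
Σf(m − x̄)² = Σfm² − (Σfm)²/n = 378812.5 − 5785²/90 = 6965.5556
Sample variance = 6965.5556 / 89 = 78.2647

78.26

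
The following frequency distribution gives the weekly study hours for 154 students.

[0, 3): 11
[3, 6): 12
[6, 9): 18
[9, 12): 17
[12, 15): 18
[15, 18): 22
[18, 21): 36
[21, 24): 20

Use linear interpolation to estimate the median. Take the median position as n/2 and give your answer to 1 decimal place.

Cumulative frequencies: 11, 23, 41, 58, 76, 98, 134, 154
n = 154; position = n/2 = 77.
This falls in the class [15, 18): L = 15, F = 76, f = 22, h = 3.
Median ≈ 15 + ((77 − 76) / 22) × 3 = 15.1364

15.1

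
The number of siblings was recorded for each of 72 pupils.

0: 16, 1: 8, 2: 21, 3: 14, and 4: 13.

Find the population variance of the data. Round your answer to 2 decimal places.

Values: 0, 1, 2, 3, 4
n = 72, Σfx = 144, mean = 2.0000
Σfx² = 426
Σf(x − x̄)² = Σfx² − (Σfx)²/n = 426 − 144²/72 = 138.0000
Population variance = 138.0000 / 72 = 1.9167

1.92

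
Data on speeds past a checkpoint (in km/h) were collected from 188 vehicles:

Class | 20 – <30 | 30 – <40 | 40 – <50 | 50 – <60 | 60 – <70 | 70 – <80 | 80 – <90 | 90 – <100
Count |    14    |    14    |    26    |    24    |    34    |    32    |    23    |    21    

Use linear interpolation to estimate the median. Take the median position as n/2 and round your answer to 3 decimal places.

Cumulative frequencies: 14, 28, 54, 78, 112, 144, 167, 188
n = 188; position = n/2 = 94.
This falls in the class 60 – <70: L = 60, F = 78, f = 34, h = 10.
Median ≈ 60 + ((94 − 78) / 34) × 10 = 64.7059

64.706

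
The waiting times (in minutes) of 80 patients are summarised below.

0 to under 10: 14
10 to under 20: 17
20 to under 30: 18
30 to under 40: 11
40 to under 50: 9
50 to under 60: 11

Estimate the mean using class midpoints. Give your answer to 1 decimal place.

27.1

Midpoints: 5, 15, 25, 35, 45, 55
Σfm = 14×5 + 17×15 + 18×25 + 11×35 + 9×45 + 11×55 = 2170
n = Σf = 80
Mean = 2170 / 80 = 27.1250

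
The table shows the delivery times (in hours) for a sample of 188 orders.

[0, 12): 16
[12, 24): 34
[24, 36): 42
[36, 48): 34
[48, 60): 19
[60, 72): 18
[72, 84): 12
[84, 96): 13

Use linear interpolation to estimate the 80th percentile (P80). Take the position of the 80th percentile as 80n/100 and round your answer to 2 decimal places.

Cumulative frequencies: 16, 50, 92, 126, 145, 163, 175, 188
n = 188; position = 80n/100 = 150.4.
This falls in the class [60, 72): L = 60, F = 145, f = 18, h = 12.
80th percentile ≈ 60 + ((150.4 − 145) / 18) × 12 = 63.6000

63.60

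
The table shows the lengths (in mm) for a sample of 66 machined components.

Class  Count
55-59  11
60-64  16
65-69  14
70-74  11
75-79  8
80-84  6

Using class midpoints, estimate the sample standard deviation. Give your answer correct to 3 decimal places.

7.752

Midpoints: 57, 62, 67, 72, 77, 82
n = 66, Σfm = 4457, mean = 67.5303
Σfm² = 304889
Σf(m − x̄)² = Σfm² − (Σfm)²/n = 304889 − 4457²/66 = 3906.4394
Sample variance = 3906.4394 / 65 = 60.0991
Standard deviation = √60.0991 = 7.7524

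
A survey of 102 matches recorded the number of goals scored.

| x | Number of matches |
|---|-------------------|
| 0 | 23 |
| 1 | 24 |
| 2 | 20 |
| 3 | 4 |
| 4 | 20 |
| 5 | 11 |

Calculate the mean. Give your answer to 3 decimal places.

Values: 0, 1, 2, 3, 4, 5
Σfx = 23×0 + 24×1 + 20×2 + 4×3 + 20×4 + 11×5 = 211
n = Σf = 102
Mean = 211 / 102 = 2.0686

2.069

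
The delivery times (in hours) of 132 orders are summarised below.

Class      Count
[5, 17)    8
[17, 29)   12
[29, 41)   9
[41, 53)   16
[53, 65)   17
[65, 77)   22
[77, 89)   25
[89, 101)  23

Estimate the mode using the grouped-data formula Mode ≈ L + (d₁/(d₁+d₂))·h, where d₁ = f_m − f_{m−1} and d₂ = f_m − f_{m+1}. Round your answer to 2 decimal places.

Modal class: [77, 89) (highest frequency 25).
d₁ = 25 − 22 = 3, d₂ = 25 − 23 = 2
Mode ≈ 77 + (3/(3+2)) × 12 = 77 + 7.2000 = 84.2000

84.20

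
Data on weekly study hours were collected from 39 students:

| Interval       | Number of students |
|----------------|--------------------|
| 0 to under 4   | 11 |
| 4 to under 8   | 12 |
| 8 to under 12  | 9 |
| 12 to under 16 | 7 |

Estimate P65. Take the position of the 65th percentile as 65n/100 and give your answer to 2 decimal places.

9.04

Cumulative frequencies: 11, 23, 32, 39
n = 39; position = 65n/100 = 25.35.
This falls in the class 8 to under 12: L = 8, F = 23, f = 9, h = 4.
65th percentile ≈ 8 + ((25.35 − 23) / 9) × 4 = 9.0444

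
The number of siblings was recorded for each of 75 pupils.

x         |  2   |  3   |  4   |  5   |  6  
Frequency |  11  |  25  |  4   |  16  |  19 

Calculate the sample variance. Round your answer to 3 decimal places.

2.167

Values: 2, 3, 4, 5, 6
n = 75, Σfx = 307, mean = 4.0933
Σfx² = 1417
Σf(x − x̄)² = Σfx² − (Σfx)²/n = 1417 − 307²/75 = 160.3467
Sample variance = 160.3467 / 74 = 2.1668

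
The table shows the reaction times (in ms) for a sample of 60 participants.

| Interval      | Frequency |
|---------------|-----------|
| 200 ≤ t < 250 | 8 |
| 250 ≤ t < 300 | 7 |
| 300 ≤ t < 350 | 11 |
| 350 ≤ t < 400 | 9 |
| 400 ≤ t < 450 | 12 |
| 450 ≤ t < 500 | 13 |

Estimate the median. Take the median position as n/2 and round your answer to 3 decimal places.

372.222

Cumulative frequencies: 8, 15, 26, 35, 47, 60
n = 60; position = n/2 = 30.
This falls in the class 350 ≤ t < 400: L = 350, F = 26, f = 9, h = 50.
Median ≈ 350 + ((30 − 26) / 9) × 50 = 372.2222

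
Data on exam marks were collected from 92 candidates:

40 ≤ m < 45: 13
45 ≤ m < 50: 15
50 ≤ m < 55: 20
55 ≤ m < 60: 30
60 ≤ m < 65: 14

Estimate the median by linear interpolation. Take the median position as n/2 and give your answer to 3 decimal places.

Cumulative frequencies: 13, 28, 48, 78, 92
n = 92; position = n/2 = 46.
This falls in the class 50 ≤ m < 55: L = 50, F = 28, f = 20, h = 5.
Median ≈ 50 + ((46 − 28) / 20) × 5 = 54.5000

54.500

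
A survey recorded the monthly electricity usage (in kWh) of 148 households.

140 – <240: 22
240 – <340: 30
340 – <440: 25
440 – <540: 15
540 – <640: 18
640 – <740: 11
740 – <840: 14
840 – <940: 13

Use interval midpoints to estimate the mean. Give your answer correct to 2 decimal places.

478.51

Midpoints: 190, 290, 390, 490, 590, 690, 790, 890
Σfm = 22×190 + 30×290 + 25×390 + 15×490 + 18×590 + 11×690 + 14×790 + 13×890 = 70820
n = Σf = 148
Mean = 70820 / 148 = 478.5135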